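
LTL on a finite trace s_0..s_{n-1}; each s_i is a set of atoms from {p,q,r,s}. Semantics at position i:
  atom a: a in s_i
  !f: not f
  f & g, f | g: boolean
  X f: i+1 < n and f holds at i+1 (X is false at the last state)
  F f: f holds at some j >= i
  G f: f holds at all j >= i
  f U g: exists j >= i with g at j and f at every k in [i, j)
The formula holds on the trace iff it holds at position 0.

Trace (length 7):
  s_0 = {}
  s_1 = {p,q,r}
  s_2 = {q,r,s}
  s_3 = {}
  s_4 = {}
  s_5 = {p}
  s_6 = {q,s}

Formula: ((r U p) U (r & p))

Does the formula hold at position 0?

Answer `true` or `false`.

Answer: false

Derivation:
s_0={}: ((r U p) U (r & p))=False (r U p)=False r=False p=False (r & p)=False
s_1={p,q,r}: ((r U p) U (r & p))=True (r U p)=True r=True p=True (r & p)=True
s_2={q,r,s}: ((r U p) U (r & p))=False (r U p)=False r=True p=False (r & p)=False
s_3={}: ((r U p) U (r & p))=False (r U p)=False r=False p=False (r & p)=False
s_4={}: ((r U p) U (r & p))=False (r U p)=False r=False p=False (r & p)=False
s_5={p}: ((r U p) U (r & p))=False (r U p)=True r=False p=True (r & p)=False
s_6={q,s}: ((r U p) U (r & p))=False (r U p)=False r=False p=False (r & p)=False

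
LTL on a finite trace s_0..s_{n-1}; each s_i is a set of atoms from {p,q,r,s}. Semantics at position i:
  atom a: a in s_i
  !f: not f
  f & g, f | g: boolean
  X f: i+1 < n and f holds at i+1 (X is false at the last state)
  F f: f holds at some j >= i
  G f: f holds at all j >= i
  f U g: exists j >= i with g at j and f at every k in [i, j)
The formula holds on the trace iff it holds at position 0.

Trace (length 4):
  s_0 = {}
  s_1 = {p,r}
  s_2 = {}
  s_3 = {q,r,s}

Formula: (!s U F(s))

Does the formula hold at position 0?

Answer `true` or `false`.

s_0={}: (!s U F(s))=True !s=True s=False F(s)=True
s_1={p,r}: (!s U F(s))=True !s=True s=False F(s)=True
s_2={}: (!s U F(s))=True !s=True s=False F(s)=True
s_3={q,r,s}: (!s U F(s))=True !s=False s=True F(s)=True

Answer: true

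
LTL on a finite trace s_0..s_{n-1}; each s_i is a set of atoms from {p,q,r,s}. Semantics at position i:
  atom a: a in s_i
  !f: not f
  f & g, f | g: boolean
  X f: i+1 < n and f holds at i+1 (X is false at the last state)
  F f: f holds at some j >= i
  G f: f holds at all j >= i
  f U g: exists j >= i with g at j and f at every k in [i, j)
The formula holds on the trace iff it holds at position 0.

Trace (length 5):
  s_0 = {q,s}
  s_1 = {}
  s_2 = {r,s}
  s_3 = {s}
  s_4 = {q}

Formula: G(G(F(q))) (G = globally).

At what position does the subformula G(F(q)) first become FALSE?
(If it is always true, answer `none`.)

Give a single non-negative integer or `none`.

Answer: none

Derivation:
s_0={q,s}: G(F(q))=True F(q)=True q=True
s_1={}: G(F(q))=True F(q)=True q=False
s_2={r,s}: G(F(q))=True F(q)=True q=False
s_3={s}: G(F(q))=True F(q)=True q=False
s_4={q}: G(F(q))=True F(q)=True q=True
G(G(F(q))) holds globally = True
No violation — formula holds at every position.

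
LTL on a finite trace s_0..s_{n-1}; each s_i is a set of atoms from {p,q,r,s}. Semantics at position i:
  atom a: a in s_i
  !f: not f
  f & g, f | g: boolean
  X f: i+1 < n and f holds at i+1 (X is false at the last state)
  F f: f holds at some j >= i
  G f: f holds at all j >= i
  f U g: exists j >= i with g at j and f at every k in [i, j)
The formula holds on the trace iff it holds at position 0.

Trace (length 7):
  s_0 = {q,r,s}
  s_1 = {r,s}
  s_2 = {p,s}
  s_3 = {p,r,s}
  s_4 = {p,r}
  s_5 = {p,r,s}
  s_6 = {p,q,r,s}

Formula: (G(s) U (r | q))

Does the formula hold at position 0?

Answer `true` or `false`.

Answer: true

Derivation:
s_0={q,r,s}: (G(s) U (r | q))=True G(s)=False s=True (r | q)=True r=True q=True
s_1={r,s}: (G(s) U (r | q))=True G(s)=False s=True (r | q)=True r=True q=False
s_2={p,s}: (G(s) U (r | q))=False G(s)=False s=True (r | q)=False r=False q=False
s_3={p,r,s}: (G(s) U (r | q))=True G(s)=False s=True (r | q)=True r=True q=False
s_4={p,r}: (G(s) U (r | q))=True G(s)=False s=False (r | q)=True r=True q=False
s_5={p,r,s}: (G(s) U (r | q))=True G(s)=True s=True (r | q)=True r=True q=False
s_6={p,q,r,s}: (G(s) U (r | q))=True G(s)=True s=True (r | q)=True r=True q=True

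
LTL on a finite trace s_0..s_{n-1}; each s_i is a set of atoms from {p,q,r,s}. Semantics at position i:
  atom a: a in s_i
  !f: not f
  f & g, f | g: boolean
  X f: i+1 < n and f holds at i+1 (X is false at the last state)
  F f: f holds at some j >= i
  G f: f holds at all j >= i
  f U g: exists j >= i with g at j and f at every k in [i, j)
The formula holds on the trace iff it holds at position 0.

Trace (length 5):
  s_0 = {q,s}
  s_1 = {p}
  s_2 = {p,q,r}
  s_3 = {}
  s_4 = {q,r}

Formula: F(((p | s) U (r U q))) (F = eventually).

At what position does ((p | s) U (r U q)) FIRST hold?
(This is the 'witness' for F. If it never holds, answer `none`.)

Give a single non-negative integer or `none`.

s_0={q,s}: ((p | s) U (r U q))=True (p | s)=True p=False s=True (r U q)=True r=False q=True
s_1={p}: ((p | s) U (r U q))=True (p | s)=True p=True s=False (r U q)=False r=False q=False
s_2={p,q,r}: ((p | s) U (r U q))=True (p | s)=True p=True s=False (r U q)=True r=True q=True
s_3={}: ((p | s) U (r U q))=False (p | s)=False p=False s=False (r U q)=False r=False q=False
s_4={q,r}: ((p | s) U (r U q))=True (p | s)=False p=False s=False (r U q)=True r=True q=True
F(((p | s) U (r U q))) holds; first witness at position 0.

Answer: 0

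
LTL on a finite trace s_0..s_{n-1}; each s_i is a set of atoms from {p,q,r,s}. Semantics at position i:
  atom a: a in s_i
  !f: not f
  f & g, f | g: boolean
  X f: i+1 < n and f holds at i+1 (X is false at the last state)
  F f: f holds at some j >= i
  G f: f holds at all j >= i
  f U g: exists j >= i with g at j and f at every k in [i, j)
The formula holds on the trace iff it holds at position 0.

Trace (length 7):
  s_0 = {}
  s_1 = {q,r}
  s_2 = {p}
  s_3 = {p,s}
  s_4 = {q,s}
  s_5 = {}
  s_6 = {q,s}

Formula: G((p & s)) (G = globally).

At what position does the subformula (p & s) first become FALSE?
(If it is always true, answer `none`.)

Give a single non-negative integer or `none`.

Answer: 0

Derivation:
s_0={}: (p & s)=False p=False s=False
s_1={q,r}: (p & s)=False p=False s=False
s_2={p}: (p & s)=False p=True s=False
s_3={p,s}: (p & s)=True p=True s=True
s_4={q,s}: (p & s)=False p=False s=True
s_5={}: (p & s)=False p=False s=False
s_6={q,s}: (p & s)=False p=False s=True
G((p & s)) holds globally = False
First violation at position 0.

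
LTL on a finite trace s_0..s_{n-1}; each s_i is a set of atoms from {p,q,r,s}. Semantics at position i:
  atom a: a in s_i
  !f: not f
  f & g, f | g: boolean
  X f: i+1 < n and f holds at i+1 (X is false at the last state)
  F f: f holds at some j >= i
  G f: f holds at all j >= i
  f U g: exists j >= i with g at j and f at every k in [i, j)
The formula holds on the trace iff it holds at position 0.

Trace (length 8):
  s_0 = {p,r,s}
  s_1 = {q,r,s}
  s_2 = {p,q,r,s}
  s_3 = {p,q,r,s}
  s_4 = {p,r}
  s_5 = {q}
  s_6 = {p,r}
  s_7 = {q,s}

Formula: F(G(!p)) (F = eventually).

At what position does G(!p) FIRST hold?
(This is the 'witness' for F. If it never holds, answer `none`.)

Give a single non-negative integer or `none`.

s_0={p,r,s}: G(!p)=False !p=False p=True
s_1={q,r,s}: G(!p)=False !p=True p=False
s_2={p,q,r,s}: G(!p)=False !p=False p=True
s_3={p,q,r,s}: G(!p)=False !p=False p=True
s_4={p,r}: G(!p)=False !p=False p=True
s_5={q}: G(!p)=False !p=True p=False
s_6={p,r}: G(!p)=False !p=False p=True
s_7={q,s}: G(!p)=True !p=True p=False
F(G(!p)) holds; first witness at position 7.

Answer: 7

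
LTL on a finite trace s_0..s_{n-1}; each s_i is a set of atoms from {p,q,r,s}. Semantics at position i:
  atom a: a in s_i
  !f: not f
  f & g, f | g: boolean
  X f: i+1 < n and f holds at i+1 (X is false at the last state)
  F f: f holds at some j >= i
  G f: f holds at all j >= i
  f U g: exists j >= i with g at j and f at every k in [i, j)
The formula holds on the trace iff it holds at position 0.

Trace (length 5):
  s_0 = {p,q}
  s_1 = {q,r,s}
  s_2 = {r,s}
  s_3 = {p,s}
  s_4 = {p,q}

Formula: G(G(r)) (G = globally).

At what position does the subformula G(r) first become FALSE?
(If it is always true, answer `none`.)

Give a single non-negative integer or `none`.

Answer: 0

Derivation:
s_0={p,q}: G(r)=False r=False
s_1={q,r,s}: G(r)=False r=True
s_2={r,s}: G(r)=False r=True
s_3={p,s}: G(r)=False r=False
s_4={p,q}: G(r)=False r=False
G(G(r)) holds globally = False
First violation at position 0.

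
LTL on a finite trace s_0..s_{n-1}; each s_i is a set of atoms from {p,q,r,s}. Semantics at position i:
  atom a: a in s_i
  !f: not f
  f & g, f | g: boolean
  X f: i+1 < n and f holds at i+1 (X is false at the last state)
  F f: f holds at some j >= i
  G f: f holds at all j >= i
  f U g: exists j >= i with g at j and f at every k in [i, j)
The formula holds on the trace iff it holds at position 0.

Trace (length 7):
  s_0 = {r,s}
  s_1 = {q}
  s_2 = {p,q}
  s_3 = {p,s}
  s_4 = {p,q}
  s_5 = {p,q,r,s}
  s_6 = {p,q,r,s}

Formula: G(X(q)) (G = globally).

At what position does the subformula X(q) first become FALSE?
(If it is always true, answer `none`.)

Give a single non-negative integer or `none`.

s_0={r,s}: X(q)=True q=False
s_1={q}: X(q)=True q=True
s_2={p,q}: X(q)=False q=True
s_3={p,s}: X(q)=True q=False
s_4={p,q}: X(q)=True q=True
s_5={p,q,r,s}: X(q)=True q=True
s_6={p,q,r,s}: X(q)=False q=True
G(X(q)) holds globally = False
First violation at position 2.

Answer: 2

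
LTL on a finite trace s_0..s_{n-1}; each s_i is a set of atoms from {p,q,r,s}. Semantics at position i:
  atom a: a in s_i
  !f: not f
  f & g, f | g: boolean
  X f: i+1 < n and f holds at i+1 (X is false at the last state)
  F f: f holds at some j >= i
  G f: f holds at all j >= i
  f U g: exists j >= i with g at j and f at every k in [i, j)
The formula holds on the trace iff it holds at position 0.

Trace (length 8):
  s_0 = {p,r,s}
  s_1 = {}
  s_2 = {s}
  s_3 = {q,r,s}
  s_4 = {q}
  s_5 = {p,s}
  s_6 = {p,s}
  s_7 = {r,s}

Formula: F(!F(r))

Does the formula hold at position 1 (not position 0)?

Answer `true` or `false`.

s_0={p,r,s}: F(!F(r))=False !F(r)=False F(r)=True r=True
s_1={}: F(!F(r))=False !F(r)=False F(r)=True r=False
s_2={s}: F(!F(r))=False !F(r)=False F(r)=True r=False
s_3={q,r,s}: F(!F(r))=False !F(r)=False F(r)=True r=True
s_4={q}: F(!F(r))=False !F(r)=False F(r)=True r=False
s_5={p,s}: F(!F(r))=False !F(r)=False F(r)=True r=False
s_6={p,s}: F(!F(r))=False !F(r)=False F(r)=True r=False
s_7={r,s}: F(!F(r))=False !F(r)=False F(r)=True r=True
Evaluating at position 1: result = False

Answer: false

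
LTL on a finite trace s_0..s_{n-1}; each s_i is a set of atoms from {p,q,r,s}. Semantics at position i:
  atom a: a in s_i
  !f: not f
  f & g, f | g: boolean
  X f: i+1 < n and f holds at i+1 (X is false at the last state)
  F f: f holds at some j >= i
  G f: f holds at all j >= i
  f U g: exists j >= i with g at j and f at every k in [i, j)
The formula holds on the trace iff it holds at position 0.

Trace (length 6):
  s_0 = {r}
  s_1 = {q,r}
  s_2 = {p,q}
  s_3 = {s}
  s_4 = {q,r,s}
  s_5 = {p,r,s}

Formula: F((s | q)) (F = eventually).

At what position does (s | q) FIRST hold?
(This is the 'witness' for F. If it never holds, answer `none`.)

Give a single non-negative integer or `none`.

s_0={r}: (s | q)=False s=False q=False
s_1={q,r}: (s | q)=True s=False q=True
s_2={p,q}: (s | q)=True s=False q=True
s_3={s}: (s | q)=True s=True q=False
s_4={q,r,s}: (s | q)=True s=True q=True
s_5={p,r,s}: (s | q)=True s=True q=False
F((s | q)) holds; first witness at position 1.

Answer: 1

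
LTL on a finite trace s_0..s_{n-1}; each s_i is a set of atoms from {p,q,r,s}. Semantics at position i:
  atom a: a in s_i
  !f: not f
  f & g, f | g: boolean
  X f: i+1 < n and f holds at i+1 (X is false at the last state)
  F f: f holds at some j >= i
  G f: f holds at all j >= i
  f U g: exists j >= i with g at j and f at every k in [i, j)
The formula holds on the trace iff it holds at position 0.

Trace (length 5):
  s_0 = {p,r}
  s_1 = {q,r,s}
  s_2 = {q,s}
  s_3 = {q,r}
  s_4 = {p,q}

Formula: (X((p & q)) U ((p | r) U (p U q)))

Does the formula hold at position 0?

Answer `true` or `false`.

s_0={p,r}: (X((p & q)) U ((p | r) U (p U q)))=True X((p & q))=False (p & q)=False p=True q=False ((p | r) U (p U q))=True (p | r)=True r=True (p U q)=True
s_1={q,r,s}: (X((p & q)) U ((p | r) U (p U q)))=True X((p & q))=False (p & q)=False p=False q=True ((p | r) U (p U q))=True (p | r)=True r=True (p U q)=True
s_2={q,s}: (X((p & q)) U ((p | r) U (p U q)))=True X((p & q))=False (p & q)=False p=False q=True ((p | r) U (p U q))=True (p | r)=False r=False (p U q)=True
s_3={q,r}: (X((p & q)) U ((p | r) U (p U q)))=True X((p & q))=True (p & q)=False p=False q=True ((p | r) U (p U q))=True (p | r)=True r=True (p U q)=True
s_4={p,q}: (X((p & q)) U ((p | r) U (p U q)))=True X((p & q))=False (p & q)=True p=True q=True ((p | r) U (p U q))=True (p | r)=True r=False (p U q)=True

Answer: true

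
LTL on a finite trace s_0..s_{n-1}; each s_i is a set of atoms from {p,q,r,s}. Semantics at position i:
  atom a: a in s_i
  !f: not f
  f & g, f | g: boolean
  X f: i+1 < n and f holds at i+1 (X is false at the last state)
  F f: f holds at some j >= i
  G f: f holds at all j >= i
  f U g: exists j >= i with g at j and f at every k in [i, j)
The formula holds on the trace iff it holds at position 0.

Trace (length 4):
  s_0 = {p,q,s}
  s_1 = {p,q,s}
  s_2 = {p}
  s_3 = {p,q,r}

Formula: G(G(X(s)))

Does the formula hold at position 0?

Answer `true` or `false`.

Answer: false

Derivation:
s_0={p,q,s}: G(G(X(s)))=False G(X(s))=False X(s)=True s=True
s_1={p,q,s}: G(G(X(s)))=False G(X(s))=False X(s)=False s=True
s_2={p}: G(G(X(s)))=False G(X(s))=False X(s)=False s=False
s_3={p,q,r}: G(G(X(s)))=False G(X(s))=False X(s)=False s=False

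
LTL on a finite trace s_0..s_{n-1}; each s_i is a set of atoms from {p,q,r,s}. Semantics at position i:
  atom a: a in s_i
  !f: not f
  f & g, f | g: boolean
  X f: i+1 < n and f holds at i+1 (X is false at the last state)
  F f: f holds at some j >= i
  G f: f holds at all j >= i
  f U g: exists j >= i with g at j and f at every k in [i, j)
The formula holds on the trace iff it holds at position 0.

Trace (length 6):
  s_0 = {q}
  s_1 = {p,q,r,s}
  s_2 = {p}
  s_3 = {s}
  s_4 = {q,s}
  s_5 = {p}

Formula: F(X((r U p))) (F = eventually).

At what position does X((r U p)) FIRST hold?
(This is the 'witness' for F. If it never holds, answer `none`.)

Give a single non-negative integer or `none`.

Answer: 0

Derivation:
s_0={q}: X((r U p))=True (r U p)=False r=False p=False
s_1={p,q,r,s}: X((r U p))=True (r U p)=True r=True p=True
s_2={p}: X((r U p))=False (r U p)=True r=False p=True
s_3={s}: X((r U p))=False (r U p)=False r=False p=False
s_4={q,s}: X((r U p))=True (r U p)=False r=False p=False
s_5={p}: X((r U p))=False (r U p)=True r=False p=True
F(X((r U p))) holds; first witness at position 0.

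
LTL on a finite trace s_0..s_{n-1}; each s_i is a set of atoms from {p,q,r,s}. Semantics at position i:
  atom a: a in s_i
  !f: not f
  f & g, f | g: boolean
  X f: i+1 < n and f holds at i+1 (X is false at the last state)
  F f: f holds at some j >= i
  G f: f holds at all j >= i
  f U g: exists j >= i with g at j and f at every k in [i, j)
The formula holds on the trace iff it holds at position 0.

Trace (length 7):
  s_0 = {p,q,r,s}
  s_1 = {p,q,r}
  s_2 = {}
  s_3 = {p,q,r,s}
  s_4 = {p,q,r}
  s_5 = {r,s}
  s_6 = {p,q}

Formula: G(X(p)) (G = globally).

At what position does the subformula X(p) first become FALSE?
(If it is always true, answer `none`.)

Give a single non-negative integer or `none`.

Answer: 1

Derivation:
s_0={p,q,r,s}: X(p)=True p=True
s_1={p,q,r}: X(p)=False p=True
s_2={}: X(p)=True p=False
s_3={p,q,r,s}: X(p)=True p=True
s_4={p,q,r}: X(p)=False p=True
s_5={r,s}: X(p)=True p=False
s_6={p,q}: X(p)=False p=True
G(X(p)) holds globally = False
First violation at position 1.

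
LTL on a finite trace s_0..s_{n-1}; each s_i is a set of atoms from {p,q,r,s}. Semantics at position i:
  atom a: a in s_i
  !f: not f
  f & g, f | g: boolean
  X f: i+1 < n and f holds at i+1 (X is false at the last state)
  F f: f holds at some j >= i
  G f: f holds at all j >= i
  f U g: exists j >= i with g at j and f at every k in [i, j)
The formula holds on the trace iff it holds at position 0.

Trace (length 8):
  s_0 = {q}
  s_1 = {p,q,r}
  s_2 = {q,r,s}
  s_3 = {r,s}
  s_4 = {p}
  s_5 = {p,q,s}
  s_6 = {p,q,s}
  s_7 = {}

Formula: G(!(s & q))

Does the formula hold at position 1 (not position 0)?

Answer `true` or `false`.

s_0={q}: G(!(s & q))=False !(s & q)=True (s & q)=False s=False q=True
s_1={p,q,r}: G(!(s & q))=False !(s & q)=True (s & q)=False s=False q=True
s_2={q,r,s}: G(!(s & q))=False !(s & q)=False (s & q)=True s=True q=True
s_3={r,s}: G(!(s & q))=False !(s & q)=True (s & q)=False s=True q=False
s_4={p}: G(!(s & q))=False !(s & q)=True (s & q)=False s=False q=False
s_5={p,q,s}: G(!(s & q))=False !(s & q)=False (s & q)=True s=True q=True
s_6={p,q,s}: G(!(s & q))=False !(s & q)=False (s & q)=True s=True q=True
s_7={}: G(!(s & q))=True !(s & q)=True (s & q)=False s=False q=False
Evaluating at position 1: result = False

Answer: false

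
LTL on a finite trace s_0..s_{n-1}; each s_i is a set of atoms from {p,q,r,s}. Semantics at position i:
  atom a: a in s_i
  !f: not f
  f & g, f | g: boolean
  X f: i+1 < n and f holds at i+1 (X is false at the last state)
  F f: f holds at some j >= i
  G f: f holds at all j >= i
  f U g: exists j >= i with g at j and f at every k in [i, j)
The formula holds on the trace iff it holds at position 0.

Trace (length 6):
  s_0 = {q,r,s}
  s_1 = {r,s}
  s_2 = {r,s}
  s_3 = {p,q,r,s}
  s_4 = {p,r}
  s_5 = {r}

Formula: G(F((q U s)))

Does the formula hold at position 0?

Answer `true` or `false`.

Answer: false

Derivation:
s_0={q,r,s}: G(F((q U s)))=False F((q U s))=True (q U s)=True q=True s=True
s_1={r,s}: G(F((q U s)))=False F((q U s))=True (q U s)=True q=False s=True
s_2={r,s}: G(F((q U s)))=False F((q U s))=True (q U s)=True q=False s=True
s_3={p,q,r,s}: G(F((q U s)))=False F((q U s))=True (q U s)=True q=True s=True
s_4={p,r}: G(F((q U s)))=False F((q U s))=False (q U s)=False q=False s=False
s_5={r}: G(F((q U s)))=False F((q U s))=False (q U s)=False q=False s=False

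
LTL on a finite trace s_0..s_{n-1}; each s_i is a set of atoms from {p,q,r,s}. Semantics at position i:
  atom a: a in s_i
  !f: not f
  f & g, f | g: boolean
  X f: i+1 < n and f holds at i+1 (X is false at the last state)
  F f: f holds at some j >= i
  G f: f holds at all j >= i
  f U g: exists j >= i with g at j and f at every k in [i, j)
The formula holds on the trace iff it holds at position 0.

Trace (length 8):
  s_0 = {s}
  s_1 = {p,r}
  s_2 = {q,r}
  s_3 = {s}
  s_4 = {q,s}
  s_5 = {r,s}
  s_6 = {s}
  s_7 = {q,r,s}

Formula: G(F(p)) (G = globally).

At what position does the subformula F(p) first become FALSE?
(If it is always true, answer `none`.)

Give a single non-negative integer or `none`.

s_0={s}: F(p)=True p=False
s_1={p,r}: F(p)=True p=True
s_2={q,r}: F(p)=False p=False
s_3={s}: F(p)=False p=False
s_4={q,s}: F(p)=False p=False
s_5={r,s}: F(p)=False p=False
s_6={s}: F(p)=False p=False
s_7={q,r,s}: F(p)=False p=False
G(F(p)) holds globally = False
First violation at position 2.

Answer: 2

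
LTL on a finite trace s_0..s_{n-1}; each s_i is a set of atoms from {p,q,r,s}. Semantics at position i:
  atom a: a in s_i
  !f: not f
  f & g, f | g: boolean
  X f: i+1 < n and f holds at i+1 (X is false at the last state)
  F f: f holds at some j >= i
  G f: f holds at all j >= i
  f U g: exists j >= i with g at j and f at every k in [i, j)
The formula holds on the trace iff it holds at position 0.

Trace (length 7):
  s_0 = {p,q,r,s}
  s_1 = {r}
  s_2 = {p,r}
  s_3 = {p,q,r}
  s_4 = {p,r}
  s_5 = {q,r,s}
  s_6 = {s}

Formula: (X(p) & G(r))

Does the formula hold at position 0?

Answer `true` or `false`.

s_0={p,q,r,s}: (X(p) & G(r))=False X(p)=False p=True G(r)=False r=True
s_1={r}: (X(p) & G(r))=False X(p)=True p=False G(r)=False r=True
s_2={p,r}: (X(p) & G(r))=False X(p)=True p=True G(r)=False r=True
s_3={p,q,r}: (X(p) & G(r))=False X(p)=True p=True G(r)=False r=True
s_4={p,r}: (X(p) & G(r))=False X(p)=False p=True G(r)=False r=True
s_5={q,r,s}: (X(p) & G(r))=False X(p)=False p=False G(r)=False r=True
s_6={s}: (X(p) & G(r))=False X(p)=False p=False G(r)=False r=False

Answer: false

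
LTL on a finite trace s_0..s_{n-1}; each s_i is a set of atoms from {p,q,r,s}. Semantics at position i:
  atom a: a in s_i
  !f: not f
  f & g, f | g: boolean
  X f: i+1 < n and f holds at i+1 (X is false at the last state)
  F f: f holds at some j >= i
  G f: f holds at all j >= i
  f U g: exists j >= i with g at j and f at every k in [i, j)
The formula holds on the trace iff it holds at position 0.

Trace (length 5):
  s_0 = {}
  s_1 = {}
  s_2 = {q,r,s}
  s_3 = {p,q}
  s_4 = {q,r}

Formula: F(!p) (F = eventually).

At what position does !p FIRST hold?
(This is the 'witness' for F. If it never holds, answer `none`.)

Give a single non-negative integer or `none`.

Answer: 0

Derivation:
s_0={}: !p=True p=False
s_1={}: !p=True p=False
s_2={q,r,s}: !p=True p=False
s_3={p,q}: !p=False p=True
s_4={q,r}: !p=True p=False
F(!p) holds; first witness at position 0.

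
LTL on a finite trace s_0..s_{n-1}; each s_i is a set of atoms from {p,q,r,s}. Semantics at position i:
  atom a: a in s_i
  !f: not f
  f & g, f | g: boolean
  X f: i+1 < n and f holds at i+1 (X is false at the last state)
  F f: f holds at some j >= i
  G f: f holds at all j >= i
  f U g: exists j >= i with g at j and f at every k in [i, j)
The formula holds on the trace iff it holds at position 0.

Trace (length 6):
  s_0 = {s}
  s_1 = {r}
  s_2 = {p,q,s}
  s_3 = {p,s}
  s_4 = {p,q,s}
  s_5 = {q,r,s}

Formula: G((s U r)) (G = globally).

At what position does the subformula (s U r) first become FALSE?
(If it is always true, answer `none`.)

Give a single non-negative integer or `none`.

s_0={s}: (s U r)=True s=True r=False
s_1={r}: (s U r)=True s=False r=True
s_2={p,q,s}: (s U r)=True s=True r=False
s_3={p,s}: (s U r)=True s=True r=False
s_4={p,q,s}: (s U r)=True s=True r=False
s_5={q,r,s}: (s U r)=True s=True r=True
G((s U r)) holds globally = True
No violation — formula holds at every position.

Answer: none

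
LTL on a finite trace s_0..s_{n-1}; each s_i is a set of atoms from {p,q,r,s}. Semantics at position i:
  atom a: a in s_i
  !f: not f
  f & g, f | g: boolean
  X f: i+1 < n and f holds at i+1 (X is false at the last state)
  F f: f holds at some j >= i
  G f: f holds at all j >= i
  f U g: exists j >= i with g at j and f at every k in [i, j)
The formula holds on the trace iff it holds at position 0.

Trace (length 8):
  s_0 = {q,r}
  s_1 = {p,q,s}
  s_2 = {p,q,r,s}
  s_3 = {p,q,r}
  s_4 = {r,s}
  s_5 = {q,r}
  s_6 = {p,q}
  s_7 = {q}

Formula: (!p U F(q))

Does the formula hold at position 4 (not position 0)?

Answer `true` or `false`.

Answer: true

Derivation:
s_0={q,r}: (!p U F(q))=True !p=True p=False F(q)=True q=True
s_1={p,q,s}: (!p U F(q))=True !p=False p=True F(q)=True q=True
s_2={p,q,r,s}: (!p U F(q))=True !p=False p=True F(q)=True q=True
s_3={p,q,r}: (!p U F(q))=True !p=False p=True F(q)=True q=True
s_4={r,s}: (!p U F(q))=True !p=True p=False F(q)=True q=False
s_5={q,r}: (!p U F(q))=True !p=True p=False F(q)=True q=True
s_6={p,q}: (!p U F(q))=True !p=False p=True F(q)=True q=True
s_7={q}: (!p U F(q))=True !p=True p=False F(q)=True q=True
Evaluating at position 4: result = True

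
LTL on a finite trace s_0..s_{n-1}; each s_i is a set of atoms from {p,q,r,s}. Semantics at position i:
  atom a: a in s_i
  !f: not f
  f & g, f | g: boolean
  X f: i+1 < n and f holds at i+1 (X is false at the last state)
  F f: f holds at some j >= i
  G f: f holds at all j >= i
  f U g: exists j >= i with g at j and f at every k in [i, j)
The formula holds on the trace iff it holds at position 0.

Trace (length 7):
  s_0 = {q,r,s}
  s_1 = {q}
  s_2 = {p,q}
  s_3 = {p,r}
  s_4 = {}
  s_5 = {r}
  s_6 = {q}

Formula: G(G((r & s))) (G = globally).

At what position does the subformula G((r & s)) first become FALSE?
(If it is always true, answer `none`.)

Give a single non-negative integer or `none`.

s_0={q,r,s}: G((r & s))=False (r & s)=True r=True s=True
s_1={q}: G((r & s))=False (r & s)=False r=False s=False
s_2={p,q}: G((r & s))=False (r & s)=False r=False s=False
s_3={p,r}: G((r & s))=False (r & s)=False r=True s=False
s_4={}: G((r & s))=False (r & s)=False r=False s=False
s_5={r}: G((r & s))=False (r & s)=False r=True s=False
s_6={q}: G((r & s))=False (r & s)=False r=False s=False
G(G((r & s))) holds globally = False
First violation at position 0.

Answer: 0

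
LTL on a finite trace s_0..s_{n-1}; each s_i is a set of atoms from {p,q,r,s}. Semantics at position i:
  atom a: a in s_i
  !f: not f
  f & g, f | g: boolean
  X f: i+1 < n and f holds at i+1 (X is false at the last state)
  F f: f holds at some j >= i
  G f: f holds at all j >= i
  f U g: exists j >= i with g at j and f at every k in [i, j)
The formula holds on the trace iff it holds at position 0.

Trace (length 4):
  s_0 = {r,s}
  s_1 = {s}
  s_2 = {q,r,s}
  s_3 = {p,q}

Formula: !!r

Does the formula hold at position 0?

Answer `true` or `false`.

s_0={r,s}: !!r=True !r=False r=True
s_1={s}: !!r=False !r=True r=False
s_2={q,r,s}: !!r=True !r=False r=True
s_3={p,q}: !!r=False !r=True r=False

Answer: true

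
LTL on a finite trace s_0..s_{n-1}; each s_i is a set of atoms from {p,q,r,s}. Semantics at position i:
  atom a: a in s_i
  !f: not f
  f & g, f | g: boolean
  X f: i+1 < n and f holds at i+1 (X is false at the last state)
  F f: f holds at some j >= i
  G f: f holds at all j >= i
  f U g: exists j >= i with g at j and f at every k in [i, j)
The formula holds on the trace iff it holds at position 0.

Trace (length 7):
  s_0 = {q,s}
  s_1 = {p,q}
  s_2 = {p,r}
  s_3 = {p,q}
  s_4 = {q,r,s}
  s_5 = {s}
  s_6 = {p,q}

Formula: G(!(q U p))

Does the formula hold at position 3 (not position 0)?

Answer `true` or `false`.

s_0={q,s}: G(!(q U p))=False !(q U p)=False (q U p)=True q=True p=False
s_1={p,q}: G(!(q U p))=False !(q U p)=False (q U p)=True q=True p=True
s_2={p,r}: G(!(q U p))=False !(q U p)=False (q U p)=True q=False p=True
s_3={p,q}: G(!(q U p))=False !(q U p)=False (q U p)=True q=True p=True
s_4={q,r,s}: G(!(q U p))=False !(q U p)=True (q U p)=False q=True p=False
s_5={s}: G(!(q U p))=False !(q U p)=True (q U p)=False q=False p=False
s_6={p,q}: G(!(q U p))=False !(q U p)=False (q U p)=True q=True p=True
Evaluating at position 3: result = False

Answer: false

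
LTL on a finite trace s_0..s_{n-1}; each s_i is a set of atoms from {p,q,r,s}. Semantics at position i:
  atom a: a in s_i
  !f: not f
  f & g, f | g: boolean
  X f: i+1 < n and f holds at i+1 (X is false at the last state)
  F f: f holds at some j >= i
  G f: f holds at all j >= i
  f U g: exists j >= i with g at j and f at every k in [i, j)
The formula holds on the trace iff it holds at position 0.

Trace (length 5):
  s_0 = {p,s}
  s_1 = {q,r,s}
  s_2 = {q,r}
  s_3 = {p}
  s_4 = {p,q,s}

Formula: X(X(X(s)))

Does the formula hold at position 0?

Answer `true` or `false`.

Answer: false

Derivation:
s_0={p,s}: X(X(X(s)))=False X(X(s))=False X(s)=True s=True
s_1={q,r,s}: X(X(X(s)))=True X(X(s))=False X(s)=False s=True
s_2={q,r}: X(X(X(s)))=False X(X(s))=True X(s)=False s=False
s_3={p}: X(X(X(s)))=False X(X(s))=False X(s)=True s=False
s_4={p,q,s}: X(X(X(s)))=False X(X(s))=False X(s)=False s=True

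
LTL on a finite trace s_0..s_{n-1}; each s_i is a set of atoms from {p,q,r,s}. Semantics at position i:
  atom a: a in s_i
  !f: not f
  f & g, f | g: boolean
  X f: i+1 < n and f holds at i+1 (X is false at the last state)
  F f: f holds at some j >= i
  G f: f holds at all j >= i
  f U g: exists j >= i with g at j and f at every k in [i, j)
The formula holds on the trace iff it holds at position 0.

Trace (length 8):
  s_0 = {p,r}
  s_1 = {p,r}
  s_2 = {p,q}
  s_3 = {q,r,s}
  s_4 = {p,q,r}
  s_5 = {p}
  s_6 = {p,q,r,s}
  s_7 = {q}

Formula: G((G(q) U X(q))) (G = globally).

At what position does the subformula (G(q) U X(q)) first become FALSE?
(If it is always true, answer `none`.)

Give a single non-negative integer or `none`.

Answer: 0

Derivation:
s_0={p,r}: (G(q) U X(q))=False G(q)=False q=False X(q)=False
s_1={p,r}: (G(q) U X(q))=True G(q)=False q=False X(q)=True
s_2={p,q}: (G(q) U X(q))=True G(q)=False q=True X(q)=True
s_3={q,r,s}: (G(q) U X(q))=True G(q)=False q=True X(q)=True
s_4={p,q,r}: (G(q) U X(q))=False G(q)=False q=True X(q)=False
s_5={p}: (G(q) U X(q))=True G(q)=False q=False X(q)=True
s_6={p,q,r,s}: (G(q) U X(q))=True G(q)=True q=True X(q)=True
s_7={q}: (G(q) U X(q))=False G(q)=True q=True X(q)=False
G((G(q) U X(q))) holds globally = False
First violation at position 0.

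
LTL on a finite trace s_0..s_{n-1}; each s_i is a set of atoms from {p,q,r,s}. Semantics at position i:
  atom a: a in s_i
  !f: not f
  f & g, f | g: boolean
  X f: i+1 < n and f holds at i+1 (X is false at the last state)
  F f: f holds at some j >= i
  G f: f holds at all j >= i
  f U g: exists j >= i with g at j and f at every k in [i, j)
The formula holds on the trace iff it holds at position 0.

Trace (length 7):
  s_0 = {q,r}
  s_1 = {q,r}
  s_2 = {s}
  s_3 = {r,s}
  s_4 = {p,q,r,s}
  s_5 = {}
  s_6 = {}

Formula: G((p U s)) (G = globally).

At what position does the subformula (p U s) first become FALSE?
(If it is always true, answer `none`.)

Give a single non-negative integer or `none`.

s_0={q,r}: (p U s)=False p=False s=False
s_1={q,r}: (p U s)=False p=False s=False
s_2={s}: (p U s)=True p=False s=True
s_3={r,s}: (p U s)=True p=False s=True
s_4={p,q,r,s}: (p U s)=True p=True s=True
s_5={}: (p U s)=False p=False s=False
s_6={}: (p U s)=False p=False s=False
G((p U s)) holds globally = False
First violation at position 0.

Answer: 0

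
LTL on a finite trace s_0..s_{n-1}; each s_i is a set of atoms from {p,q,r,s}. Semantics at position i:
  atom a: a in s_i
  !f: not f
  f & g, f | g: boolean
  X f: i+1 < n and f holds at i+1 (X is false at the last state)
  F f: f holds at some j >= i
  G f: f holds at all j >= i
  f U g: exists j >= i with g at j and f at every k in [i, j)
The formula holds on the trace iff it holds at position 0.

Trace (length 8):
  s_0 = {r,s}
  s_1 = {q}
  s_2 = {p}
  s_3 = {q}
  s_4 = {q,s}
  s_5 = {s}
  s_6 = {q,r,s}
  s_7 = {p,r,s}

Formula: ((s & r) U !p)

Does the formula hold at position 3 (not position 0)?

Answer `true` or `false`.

Answer: true

Derivation:
s_0={r,s}: ((s & r) U !p)=True (s & r)=True s=True r=True !p=True p=False
s_1={q}: ((s & r) U !p)=True (s & r)=False s=False r=False !p=True p=False
s_2={p}: ((s & r) U !p)=False (s & r)=False s=False r=False !p=False p=True
s_3={q}: ((s & r) U !p)=True (s & r)=False s=False r=False !p=True p=False
s_4={q,s}: ((s & r) U !p)=True (s & r)=False s=True r=False !p=True p=False
s_5={s}: ((s & r) U !p)=True (s & r)=False s=True r=False !p=True p=False
s_6={q,r,s}: ((s & r) U !p)=True (s & r)=True s=True r=True !p=True p=False
s_7={p,r,s}: ((s & r) U !p)=False (s & r)=True s=True r=True !p=False p=True
Evaluating at position 3: result = True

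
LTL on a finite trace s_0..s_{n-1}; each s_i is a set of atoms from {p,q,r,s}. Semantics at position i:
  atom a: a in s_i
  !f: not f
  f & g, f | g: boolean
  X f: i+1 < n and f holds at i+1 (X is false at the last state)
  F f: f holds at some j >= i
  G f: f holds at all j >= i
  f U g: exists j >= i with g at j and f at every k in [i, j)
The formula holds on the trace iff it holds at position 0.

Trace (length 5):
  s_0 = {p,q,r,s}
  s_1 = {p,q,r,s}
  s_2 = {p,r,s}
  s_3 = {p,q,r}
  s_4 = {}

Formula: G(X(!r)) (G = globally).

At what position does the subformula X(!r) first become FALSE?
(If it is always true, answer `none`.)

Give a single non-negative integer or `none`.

Answer: 0

Derivation:
s_0={p,q,r,s}: X(!r)=False !r=False r=True
s_1={p,q,r,s}: X(!r)=False !r=False r=True
s_2={p,r,s}: X(!r)=False !r=False r=True
s_3={p,q,r}: X(!r)=True !r=False r=True
s_4={}: X(!r)=False !r=True r=False
G(X(!r)) holds globally = False
First violation at position 0.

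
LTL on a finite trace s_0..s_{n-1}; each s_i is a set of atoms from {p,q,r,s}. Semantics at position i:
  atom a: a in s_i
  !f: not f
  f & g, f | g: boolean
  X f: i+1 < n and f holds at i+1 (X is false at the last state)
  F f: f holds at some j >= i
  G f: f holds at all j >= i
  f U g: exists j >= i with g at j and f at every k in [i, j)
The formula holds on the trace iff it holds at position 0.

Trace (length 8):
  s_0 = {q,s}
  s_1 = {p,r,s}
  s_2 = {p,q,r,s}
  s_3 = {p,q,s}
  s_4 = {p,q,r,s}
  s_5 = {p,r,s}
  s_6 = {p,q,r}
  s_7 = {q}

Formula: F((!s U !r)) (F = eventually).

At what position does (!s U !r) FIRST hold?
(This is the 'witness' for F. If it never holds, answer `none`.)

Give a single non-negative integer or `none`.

Answer: 0

Derivation:
s_0={q,s}: (!s U !r)=True !s=False s=True !r=True r=False
s_1={p,r,s}: (!s U !r)=False !s=False s=True !r=False r=True
s_2={p,q,r,s}: (!s U !r)=False !s=False s=True !r=False r=True
s_3={p,q,s}: (!s U !r)=True !s=False s=True !r=True r=False
s_4={p,q,r,s}: (!s U !r)=False !s=False s=True !r=False r=True
s_5={p,r,s}: (!s U !r)=False !s=False s=True !r=False r=True
s_6={p,q,r}: (!s U !r)=True !s=True s=False !r=False r=True
s_7={q}: (!s U !r)=True !s=True s=False !r=True r=False
F((!s U !r)) holds; first witness at position 0.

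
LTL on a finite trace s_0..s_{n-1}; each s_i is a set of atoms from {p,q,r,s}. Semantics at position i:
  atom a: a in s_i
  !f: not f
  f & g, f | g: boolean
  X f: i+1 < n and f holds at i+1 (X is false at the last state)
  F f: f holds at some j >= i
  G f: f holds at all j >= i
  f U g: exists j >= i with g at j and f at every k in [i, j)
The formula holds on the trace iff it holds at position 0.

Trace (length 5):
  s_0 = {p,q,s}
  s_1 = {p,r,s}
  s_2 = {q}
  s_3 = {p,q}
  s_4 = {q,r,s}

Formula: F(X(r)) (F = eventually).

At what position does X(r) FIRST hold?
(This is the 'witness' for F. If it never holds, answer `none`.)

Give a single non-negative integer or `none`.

Answer: 0

Derivation:
s_0={p,q,s}: X(r)=True r=False
s_1={p,r,s}: X(r)=False r=True
s_2={q}: X(r)=False r=False
s_3={p,q}: X(r)=True r=False
s_4={q,r,s}: X(r)=False r=True
F(X(r)) holds; first witness at position 0.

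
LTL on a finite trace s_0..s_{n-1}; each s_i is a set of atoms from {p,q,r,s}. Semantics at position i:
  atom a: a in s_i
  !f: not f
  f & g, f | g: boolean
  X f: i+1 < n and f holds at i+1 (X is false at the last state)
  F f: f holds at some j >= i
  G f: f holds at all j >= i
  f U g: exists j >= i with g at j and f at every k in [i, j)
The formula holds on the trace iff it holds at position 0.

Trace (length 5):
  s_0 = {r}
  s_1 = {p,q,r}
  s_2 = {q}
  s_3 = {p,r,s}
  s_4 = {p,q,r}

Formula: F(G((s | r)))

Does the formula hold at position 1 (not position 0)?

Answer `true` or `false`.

s_0={r}: F(G((s | r)))=True G((s | r))=False (s | r)=True s=False r=True
s_1={p,q,r}: F(G((s | r)))=True G((s | r))=False (s | r)=True s=False r=True
s_2={q}: F(G((s | r)))=True G((s | r))=False (s | r)=False s=False r=False
s_3={p,r,s}: F(G((s | r)))=True G((s | r))=True (s | r)=True s=True r=True
s_4={p,q,r}: F(G((s | r)))=True G((s | r))=True (s | r)=True s=False r=True
Evaluating at position 1: result = True

Answer: true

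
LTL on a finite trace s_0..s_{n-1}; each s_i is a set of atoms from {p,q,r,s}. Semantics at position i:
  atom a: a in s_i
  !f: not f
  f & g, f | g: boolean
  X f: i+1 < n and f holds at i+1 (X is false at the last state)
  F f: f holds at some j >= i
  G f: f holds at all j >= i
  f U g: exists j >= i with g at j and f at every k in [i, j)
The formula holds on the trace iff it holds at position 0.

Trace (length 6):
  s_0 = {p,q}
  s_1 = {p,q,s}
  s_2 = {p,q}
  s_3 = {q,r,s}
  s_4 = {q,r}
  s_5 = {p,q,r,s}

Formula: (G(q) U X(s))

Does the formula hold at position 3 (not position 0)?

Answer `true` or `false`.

Answer: true

Derivation:
s_0={p,q}: (G(q) U X(s))=True G(q)=True q=True X(s)=True s=False
s_1={p,q,s}: (G(q) U X(s))=True G(q)=True q=True X(s)=False s=True
s_2={p,q}: (G(q) U X(s))=True G(q)=True q=True X(s)=True s=False
s_3={q,r,s}: (G(q) U X(s))=True G(q)=True q=True X(s)=False s=True
s_4={q,r}: (G(q) U X(s))=True G(q)=True q=True X(s)=True s=False
s_5={p,q,r,s}: (G(q) U X(s))=False G(q)=True q=True X(s)=False s=True
Evaluating at position 3: result = True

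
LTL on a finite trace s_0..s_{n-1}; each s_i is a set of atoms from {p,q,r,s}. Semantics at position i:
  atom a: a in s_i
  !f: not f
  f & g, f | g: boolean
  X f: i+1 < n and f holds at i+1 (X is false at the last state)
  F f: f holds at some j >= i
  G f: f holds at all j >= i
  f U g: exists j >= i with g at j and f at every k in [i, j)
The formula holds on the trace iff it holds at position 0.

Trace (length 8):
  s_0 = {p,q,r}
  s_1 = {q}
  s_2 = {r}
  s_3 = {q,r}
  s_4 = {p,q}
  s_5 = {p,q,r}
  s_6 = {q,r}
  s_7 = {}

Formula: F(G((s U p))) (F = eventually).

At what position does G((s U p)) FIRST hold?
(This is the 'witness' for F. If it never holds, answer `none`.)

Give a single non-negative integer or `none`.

Answer: none

Derivation:
s_0={p,q,r}: G((s U p))=False (s U p)=True s=False p=True
s_1={q}: G((s U p))=False (s U p)=False s=False p=False
s_2={r}: G((s U p))=False (s U p)=False s=False p=False
s_3={q,r}: G((s U p))=False (s U p)=False s=False p=False
s_4={p,q}: G((s U p))=False (s U p)=True s=False p=True
s_5={p,q,r}: G((s U p))=False (s U p)=True s=False p=True
s_6={q,r}: G((s U p))=False (s U p)=False s=False p=False
s_7={}: G((s U p))=False (s U p)=False s=False p=False
F(G((s U p))) does not hold (no witness exists).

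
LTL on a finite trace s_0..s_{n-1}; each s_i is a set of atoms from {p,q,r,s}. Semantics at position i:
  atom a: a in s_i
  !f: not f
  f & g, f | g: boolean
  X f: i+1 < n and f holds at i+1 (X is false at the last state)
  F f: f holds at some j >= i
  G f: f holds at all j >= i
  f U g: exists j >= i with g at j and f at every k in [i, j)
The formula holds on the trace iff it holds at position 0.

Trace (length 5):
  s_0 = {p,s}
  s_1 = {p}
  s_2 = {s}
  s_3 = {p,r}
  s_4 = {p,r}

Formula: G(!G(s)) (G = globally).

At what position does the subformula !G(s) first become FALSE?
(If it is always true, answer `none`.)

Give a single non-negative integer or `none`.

s_0={p,s}: !G(s)=True G(s)=False s=True
s_1={p}: !G(s)=True G(s)=False s=False
s_2={s}: !G(s)=True G(s)=False s=True
s_3={p,r}: !G(s)=True G(s)=False s=False
s_4={p,r}: !G(s)=True G(s)=False s=False
G(!G(s)) holds globally = True
No violation — formula holds at every position.

Answer: none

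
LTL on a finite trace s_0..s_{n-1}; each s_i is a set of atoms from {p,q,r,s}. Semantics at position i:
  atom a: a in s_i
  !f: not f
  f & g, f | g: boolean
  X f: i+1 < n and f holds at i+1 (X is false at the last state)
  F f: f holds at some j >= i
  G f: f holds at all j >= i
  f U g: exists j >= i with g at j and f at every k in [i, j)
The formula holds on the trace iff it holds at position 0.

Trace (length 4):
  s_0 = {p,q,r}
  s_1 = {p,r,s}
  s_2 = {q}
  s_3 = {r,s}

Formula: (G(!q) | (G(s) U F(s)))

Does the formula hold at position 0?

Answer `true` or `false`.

Answer: true

Derivation:
s_0={p,q,r}: (G(!q) | (G(s) U F(s)))=True G(!q)=False !q=False q=True (G(s) U F(s))=True G(s)=False s=False F(s)=True
s_1={p,r,s}: (G(!q) | (G(s) U F(s)))=True G(!q)=False !q=True q=False (G(s) U F(s))=True G(s)=False s=True F(s)=True
s_2={q}: (G(!q) | (G(s) U F(s)))=True G(!q)=False !q=False q=True (G(s) U F(s))=True G(s)=False s=False F(s)=True
s_3={r,s}: (G(!q) | (G(s) U F(s)))=True G(!q)=True !q=True q=False (G(s) U F(s))=True G(s)=True s=True F(s)=True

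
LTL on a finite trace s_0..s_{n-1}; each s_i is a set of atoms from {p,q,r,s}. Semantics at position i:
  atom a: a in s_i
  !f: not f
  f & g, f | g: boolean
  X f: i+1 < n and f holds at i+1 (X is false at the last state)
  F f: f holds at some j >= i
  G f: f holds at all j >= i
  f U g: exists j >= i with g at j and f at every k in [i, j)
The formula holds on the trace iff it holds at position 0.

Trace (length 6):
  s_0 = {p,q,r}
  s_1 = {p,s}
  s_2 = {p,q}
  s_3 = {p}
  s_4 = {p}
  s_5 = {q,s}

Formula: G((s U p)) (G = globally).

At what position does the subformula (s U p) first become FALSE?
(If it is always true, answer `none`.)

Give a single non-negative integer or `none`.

s_0={p,q,r}: (s U p)=True s=False p=True
s_1={p,s}: (s U p)=True s=True p=True
s_2={p,q}: (s U p)=True s=False p=True
s_3={p}: (s U p)=True s=False p=True
s_4={p}: (s U p)=True s=False p=True
s_5={q,s}: (s U p)=False s=True p=False
G((s U p)) holds globally = False
First violation at position 5.

Answer: 5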